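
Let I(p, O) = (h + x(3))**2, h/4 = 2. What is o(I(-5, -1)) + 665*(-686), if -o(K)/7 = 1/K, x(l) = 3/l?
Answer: -36951397/81 ≈ -4.5619e+5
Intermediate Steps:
h = 8 (h = 4*2 = 8)
I(p, O) = 81 (I(p, O) = (8 + 3/3)**2 = (8 + 3*(1/3))**2 = (8 + 1)**2 = 9**2 = 81)
o(K) = -7/K
o(I(-5, -1)) + 665*(-686) = -7/81 + 665*(-686) = -7*1/81 - 456190 = -7/81 - 456190 = -36951397/81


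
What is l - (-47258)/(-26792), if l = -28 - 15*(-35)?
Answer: 6634183/13396 ≈ 495.24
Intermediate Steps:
l = 497 (l = -28 + 525 = 497)
l - (-47258)/(-26792) = 497 - (-47258)/(-26792) = 497 - (-47258)*(-1)/26792 = 497 - 1*23629/13396 = 497 - 23629/13396 = 6634183/13396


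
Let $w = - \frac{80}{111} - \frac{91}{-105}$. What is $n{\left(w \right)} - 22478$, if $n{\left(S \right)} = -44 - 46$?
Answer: $-22568$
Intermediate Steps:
$w = \frac{27}{185}$ ($w = \left(-80\right) \frac{1}{111} - - \frac{13}{15} = - \frac{80}{111} + \frac{13}{15} = \frac{27}{185} \approx 0.14595$)
$n{\left(S \right)} = -90$
$n{\left(w \right)} - 22478 = -90 - 22478 = -22568$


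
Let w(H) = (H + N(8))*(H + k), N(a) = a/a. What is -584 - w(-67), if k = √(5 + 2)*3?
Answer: -5006 + 198*√7 ≈ -4482.1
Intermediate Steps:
N(a) = 1
k = 3*√7 (k = √7*3 = 3*√7 ≈ 7.9373)
w(H) = (1 + H)*(H + 3*√7) (w(H) = (H + 1)*(H + 3*√7) = (1 + H)*(H + 3*√7))
-584 - w(-67) = -584 - (-67 + (-67)² + 3*√7 + 3*(-67)*√7) = -584 - (-67 + 4489 + 3*√7 - 201*√7) = -584 - (4422 - 198*√7) = -584 + (-4422 + 198*√7) = -5006 + 198*√7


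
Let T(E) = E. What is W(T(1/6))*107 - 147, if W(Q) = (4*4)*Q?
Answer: 415/3 ≈ 138.33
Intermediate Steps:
W(Q) = 16*Q
W(T(1/6))*107 - 147 = (16/6)*107 - 147 = (16*(⅙))*107 - 147 = (8/3)*107 - 147 = 856/3 - 147 = 415/3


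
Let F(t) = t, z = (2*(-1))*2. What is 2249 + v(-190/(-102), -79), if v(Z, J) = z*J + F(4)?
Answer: 2569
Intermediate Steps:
z = -4 (z = -2*2 = -4)
v(Z, J) = 4 - 4*J (v(Z, J) = -4*J + 4 = 4 - 4*J)
2249 + v(-190/(-102), -79) = 2249 + (4 - 4*(-79)) = 2249 + (4 + 316) = 2249 + 320 = 2569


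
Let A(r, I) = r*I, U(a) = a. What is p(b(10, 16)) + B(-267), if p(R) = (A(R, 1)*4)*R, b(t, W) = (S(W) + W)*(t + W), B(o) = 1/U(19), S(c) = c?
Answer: 52609025/19 ≈ 2.7689e+6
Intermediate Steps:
A(r, I) = I*r
B(o) = 1/19
b(t, W) = 2*W*(W + t) (b(t, W) = (W + W)*(t + W) = (2*W)*(W + t) = 2*W*(W + t))
p(R) = 4*R² (p(R) = ((1*R)*4)*R = (R*4)*R = (4*R)*R = 4*R²)
p(b(10, 16)) + B(-267) = 4*(2*16*(16 + 10))² + 1/19 = 4*(2*16*26)² + 1/19 = 4*832² + 1/19 = 4*692224 + 1/19 = 2768896 + 1/19 = 52609025/19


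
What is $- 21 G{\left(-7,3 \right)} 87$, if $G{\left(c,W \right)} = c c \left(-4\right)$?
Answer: $358092$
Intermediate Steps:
$G{\left(c,W \right)} = - 4 c^{2}$ ($G{\left(c,W \right)} = c^{2} \left(-4\right) = - 4 c^{2}$)
$- 21 G{\left(-7,3 \right)} 87 = - 21 \left(- 4 \left(-7\right)^{2}\right) 87 = - 21 \left(\left(-4\right) 49\right) 87 = \left(-21\right) \left(-196\right) 87 = 4116 \cdot 87 = 358092$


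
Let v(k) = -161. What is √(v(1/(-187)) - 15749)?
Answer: I*√15910 ≈ 126.13*I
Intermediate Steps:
√(v(1/(-187)) - 15749) = √(-161 - 15749) = √(-15910) = I*√15910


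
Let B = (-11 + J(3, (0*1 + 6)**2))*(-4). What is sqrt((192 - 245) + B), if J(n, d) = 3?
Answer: I*sqrt(21) ≈ 4.5826*I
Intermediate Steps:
B = 32 (B = (-11 + 3)*(-4) = -8*(-4) = 32)
sqrt((192 - 245) + B) = sqrt((192 - 245) + 32) = sqrt(-53 + 32) = sqrt(-21) = I*sqrt(21)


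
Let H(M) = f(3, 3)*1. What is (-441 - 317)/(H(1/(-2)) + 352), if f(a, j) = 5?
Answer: -758/357 ≈ -2.1232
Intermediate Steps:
H(M) = 5 (H(M) = 5*1 = 5)
(-441 - 317)/(H(1/(-2)) + 352) = (-441 - 317)/(5 + 352) = -758/357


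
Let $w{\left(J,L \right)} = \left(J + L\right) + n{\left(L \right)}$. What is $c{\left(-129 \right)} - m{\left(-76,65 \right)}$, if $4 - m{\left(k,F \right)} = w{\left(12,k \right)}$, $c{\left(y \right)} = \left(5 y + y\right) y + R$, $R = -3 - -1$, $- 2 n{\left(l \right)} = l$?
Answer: $99814$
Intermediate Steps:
$n{\left(l \right)} = - \frac{l}{2}$
$R = -2$ ($R = -3 + 1 = -2$)
$c{\left(y \right)} = -2 + 6 y^{2}$ ($c{\left(y \right)} = \left(5 y + y\right) y - 2 = 6 y y - 2 = 6 y^{2} - 2 = -2 + 6 y^{2}$)
$w{\left(J,L \right)} = J + \frac{L}{2}$ ($w{\left(J,L \right)} = \left(J + L\right) - \frac{L}{2} = J + \frac{L}{2}$)
$m{\left(k,F \right)} = -8 - \frac{k}{2}$ ($m{\left(k,F \right)} = 4 - \left(12 + \frac{k}{2}\right) = -8 - \frac{k}{2}$)
$c{\left(-129 \right)} - m{\left(-76,65 \right)} = \left(-2 + 6 \left(-129\right)^{2}\right) - \left(-8 - -38\right) = \left(-2 + 6 \cdot 16641\right) - \left(-8 + 38\right) = \left(-2 + 99846\right) - 30 = 99844 - 30 = 99814$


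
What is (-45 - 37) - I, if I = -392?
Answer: 310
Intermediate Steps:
(-45 - 37) - I = (-45 - 37) - 1*(-392) = -82 + 392 = 310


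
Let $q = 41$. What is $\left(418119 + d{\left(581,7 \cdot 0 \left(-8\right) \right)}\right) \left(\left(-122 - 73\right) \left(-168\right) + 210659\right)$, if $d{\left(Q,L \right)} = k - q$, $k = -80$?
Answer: $101748655162$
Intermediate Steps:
$d{\left(Q,L \right)} = -121$ ($d{\left(Q,L \right)} = -80 - 41 = -121$)
$\left(418119 + d{\left(581,7 \cdot 0 \left(-8\right) \right)}\right) \left(\left(-122 - 73\right) \left(-168\right) + 210659\right) = \left(418119 - 121\right) \left(\left(-122 - 73\right) \left(-168\right) + 210659\right) = 417998 \left(\left(-195\right) \left(-168\right) + 210659\right) = 417998 \left(32760 + 210659\right) = 417998 \cdot 243419 = 101748655162$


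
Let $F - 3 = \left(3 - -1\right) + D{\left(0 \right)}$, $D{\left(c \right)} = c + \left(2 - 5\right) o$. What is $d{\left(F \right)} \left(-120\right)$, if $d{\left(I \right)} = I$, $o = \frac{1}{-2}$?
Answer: $-1020$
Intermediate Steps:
$o = - \frac{1}{2} \approx -0.5$
$D{\left(c \right)} = \frac{3}{2} + c$ ($D{\left(c \right)} = c + \left(2 - 5\right) \left(- \frac{1}{2}\right) = c - - \frac{3}{2} = c + \frac{3}{2} = \frac{3}{2} + c$)
$F = \frac{17}{2}$ ($F = 3 + \left(\left(3 - -1\right) + \left(\frac{3}{2} + 0\right)\right) = 3 + \left(\left(3 + 1\right) + \frac{3}{2}\right) = 3 + \left(4 + \frac{3}{2}\right) = 3 + \frac{11}{2} = \frac{17}{2} \approx 8.5$)
$d{\left(F \right)} \left(-120\right) = \frac{17}{2} \left(-120\right) = -1020$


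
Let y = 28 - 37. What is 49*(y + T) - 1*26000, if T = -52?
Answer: -28989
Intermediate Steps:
y = -9
49*(y + T) - 1*26000 = 49*(-9 - 52) - 1*26000 = 49*(-61) - 26000 = -2989 - 26000 = -28989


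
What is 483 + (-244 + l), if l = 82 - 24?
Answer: 297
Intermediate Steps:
l = 58
483 + (-244 + l) = 483 + (-244 + 58) = 483 - 186 = 297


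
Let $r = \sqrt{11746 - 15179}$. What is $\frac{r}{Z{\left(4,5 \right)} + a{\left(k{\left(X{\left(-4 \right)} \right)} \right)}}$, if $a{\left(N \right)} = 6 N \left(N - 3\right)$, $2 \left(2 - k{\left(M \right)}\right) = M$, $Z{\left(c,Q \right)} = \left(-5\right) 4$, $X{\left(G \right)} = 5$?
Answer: $- \frac{2 i \sqrt{3433}}{19} \approx - 6.1676 i$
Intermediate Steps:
$Z{\left(c,Q \right)} = -20$
$r = i \sqrt{3433}$ ($r = \sqrt{-3433} = i \sqrt{3433} \approx 58.592 i$)
$k{\left(M \right)} = 2 - \frac{M}{2}$
$a{\left(N \right)} = 6 N \left(-3 + N\right)$ ($a{\left(N \right)} = 6 N \left(N - 3\right) = 6 N \left(-3 + N\right)$)
$\frac{r}{Z{\left(4,5 \right)} + a{\left(k{\left(X{\left(-4 \right)} \right)} \right)}} = \frac{i \sqrt{3433}}{-20 + 6 \left(2 - \frac{5}{2}\right) \left(-3 + \left(2 - \frac{5}{2}\right)\right)} = \frac{i \sqrt{3433}}{-20 + 6 \left(- \frac{1}{2}\right) \left(-3 - \frac{1}{2}\right)} = \frac{i \sqrt{3433}}{-20 + 6 \left(- \frac{1}{2}\right) \left(- \frac{7}{2}\right)} = \frac{i \sqrt{3433}}{-20 + \frac{21}{2}} = \frac{i \sqrt{3433}}{- \frac{19}{2}} = - \frac{2 i \sqrt{3433}}{19}$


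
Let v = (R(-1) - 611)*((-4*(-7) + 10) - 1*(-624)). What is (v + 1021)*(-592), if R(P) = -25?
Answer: 248646512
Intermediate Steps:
v = -421032 (v = (-25 - 611)*((-4*(-7) + 10) - 1*(-624)) = -636*((28 + 10) + 624) = -636*(38 + 624) = -636*662 = -421032)
(v + 1021)*(-592) = (-421032 + 1021)*(-592) = -420011*(-592) = 248646512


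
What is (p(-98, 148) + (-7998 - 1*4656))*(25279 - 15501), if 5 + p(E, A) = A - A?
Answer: -123779702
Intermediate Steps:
p(E, A) = -5 (p(E, A) = -5 + (A - A) = -5 + 0 = -5)
(p(-98, 148) + (-7998 - 1*4656))*(25279 - 15501) = (-5 + (-7998 - 1*4656))*(25279 - 15501) = (-5 + (-7998 - 4656))*9778 = (-5 - 12654)*9778 = -12659*9778 = -123779702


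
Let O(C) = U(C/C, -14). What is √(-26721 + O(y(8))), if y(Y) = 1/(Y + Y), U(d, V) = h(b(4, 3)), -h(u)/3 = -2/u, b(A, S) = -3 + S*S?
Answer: 4*I*√1670 ≈ 163.46*I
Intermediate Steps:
b(A, S) = -3 + S²
h(u) = 6/u (h(u) = -(-6)/u = 6/u)
U(d, V) = 1 (U(d, V) = 6/(-3 + 3²) = 6/(-3 + 9) = 6/6 = 6*(⅙) = 1)
y(Y) = 1/(2*Y)
O(C) = 1
√(-26721 + O(y(8))) = √(-26721 + 1) = √(-26720) = 4*I*√1670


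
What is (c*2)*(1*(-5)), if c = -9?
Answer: 90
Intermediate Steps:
(c*2)*(1*(-5)) = (-9*2)*(1*(-5)) = -18*(-5) = 90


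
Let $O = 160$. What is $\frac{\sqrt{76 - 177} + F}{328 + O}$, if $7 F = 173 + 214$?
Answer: $\frac{387}{3416} + \frac{i \sqrt{101}}{488} \approx 0.11329 + 0.020594 i$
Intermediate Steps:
$F = \frac{387}{7}$ ($F = \frac{173 + 214}{7} = \frac{1}{7} \cdot 387 = \frac{387}{7} \approx 55.286$)
$\frac{\sqrt{76 - 177} + F}{328 + O} = \frac{\sqrt{76 - 177} + \frac{387}{7}}{328 + 160} = \frac{\sqrt{-101} + \frac{387}{7}}{488} = \left(i \sqrt{101} + \frac{387}{7}\right) \frac{1}{488} = \left(\frac{387}{7} + i \sqrt{101}\right) \frac{1}{488} = \frac{387}{3416} + \frac{i \sqrt{101}}{488}$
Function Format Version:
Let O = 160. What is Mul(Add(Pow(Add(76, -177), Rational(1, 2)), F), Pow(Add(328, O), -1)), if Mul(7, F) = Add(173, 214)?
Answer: Add(Rational(387, 3416), Mul(Rational(1, 488), I, Pow(101, Rational(1, 2)))) ≈ Add(0.11329, Mul(0.020594, I))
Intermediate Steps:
F = Rational(387, 7) (F = Mul(Rational(1, 7), Add(173, 214)) = Mul(Rational(1, 7), 387) = Rational(387, 7) ≈ 55.286)
Mul(Add(Pow(Add(76, -177), Rational(1, 2)), F), Pow(Add(328, O), -1)) = Mul(Add(Pow(Add(76, -177), Rational(1, 2)), Rational(387, 7)), Pow(Add(328, 160), -1)) = Mul(Add(Pow(-101, Rational(1, 2)), Rational(387, 7)), Pow(488, -1)) = Mul(Add(Mul(I, Pow(101, Rational(1, 2))), Rational(387, 7)), Rational(1, 488)) = Mul(Add(Rational(387, 7), Mul(I, Pow(101, Rational(1, 2)))), Rational(1, 488)) = Add(Rational(387, 3416), Mul(Rational(1, 488), I, Pow(101, Rational(1, 2))))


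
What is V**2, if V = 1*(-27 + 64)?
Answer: 1369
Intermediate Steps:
V = 37 (V = 1*37 = 37)
V**2 = 37**2 = 1369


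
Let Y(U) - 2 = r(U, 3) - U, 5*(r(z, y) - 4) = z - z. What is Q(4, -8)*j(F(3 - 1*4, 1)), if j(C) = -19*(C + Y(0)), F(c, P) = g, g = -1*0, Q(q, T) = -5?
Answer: 570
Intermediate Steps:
r(z, y) = 4 (r(z, y) = 4 + (z - z)/5 = 4 + (⅕)*0 = 4 + 0 = 4)
g = 0
F(c, P) = 0
Y(U) = 6 - U (Y(U) = 2 + (4 - U) = 6 - U)
j(C) = -114 - 19*C (j(C) = -19*(C + (6 - 1*0)) = -19*(C + (6 + 0)) = -19*(C + 6) = -19*(6 + C) = -114 - 19*C)
Q(4, -8)*j(F(3 - 1*4, 1)) = -5*(-114 - 19*0) = -5*(-114 + 0) = -5*(-114) = 570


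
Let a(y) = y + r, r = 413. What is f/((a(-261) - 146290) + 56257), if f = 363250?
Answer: -363250/89881 ≈ -4.0415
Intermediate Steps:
a(y) = 413 + y (a(y) = y + 413 = 413 + y)
f/((a(-261) - 146290) + 56257) = 363250/(((413 - 261) - 146290) + 56257) = 363250/((152 - 146290) + 56257) = 363250/(-146138 + 56257) = 363250/(-89881) = 363250*(-1/89881) = -363250/89881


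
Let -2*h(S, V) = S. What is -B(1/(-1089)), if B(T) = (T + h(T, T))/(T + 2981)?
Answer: 1/6492616 ≈ 1.5402e-7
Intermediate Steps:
h(S, V) = -S/2
B(T) = T/(2*(2981 + T)) (B(T) = (T - T/2)/(T + 2981) = (T/2)/(2981 + T) = T/(2*(2981 + T)))
-B(1/(-1089)) = -1/(2*(-1089)*(2981 + 1/(-1089))) = -(-1)/(2*1089*(2981 - 1/1089)) = -(-1)/(2*1089*3246308/1089) = -(-1)*1089/(2*1089*3246308) = -1*(-1/6492616) = 1/6492616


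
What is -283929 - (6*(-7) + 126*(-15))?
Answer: -281997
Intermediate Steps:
-283929 - (6*(-7) + 126*(-15)) = -283929 - (-42 - 1890) = -283929 - 1*(-1932) = -283929 + 1932 = -281997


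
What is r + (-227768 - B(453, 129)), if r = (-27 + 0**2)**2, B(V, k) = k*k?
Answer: -243680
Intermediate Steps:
B(V, k) = k**2
r = 729 (r = (-27 + 0)**2 = (-27)**2 = 729)
r + (-227768 - B(453, 129)) = 729 + (-227768 - 1*129**2) = 729 + (-227768 - 1*16641) = 729 + (-227768 - 16641) = 729 - 244409 = -243680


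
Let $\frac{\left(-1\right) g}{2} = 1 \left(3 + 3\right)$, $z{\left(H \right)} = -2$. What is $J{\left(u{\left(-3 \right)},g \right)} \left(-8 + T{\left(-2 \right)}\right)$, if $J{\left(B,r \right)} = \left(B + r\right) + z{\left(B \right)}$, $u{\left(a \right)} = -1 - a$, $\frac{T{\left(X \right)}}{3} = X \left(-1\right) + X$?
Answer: $96$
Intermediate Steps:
$g = -12$ ($g = - 2 \cdot 1 \left(3 + 3\right) = - 2 \cdot 1 \cdot 6 = \left(-2\right) 6 = -12$)
$T{\left(X \right)} = 0$ ($T{\left(X \right)} = 3 \left(X \left(-1\right) + X\right) = 3 \left(- X + X\right) = 3 \cdot 0 = 0$)
$J{\left(B,r \right)} = -2 + B + r$ ($J{\left(B,r \right)} = \left(B + r\right) - 2 = -2 + B + r$)
$J{\left(u{\left(-3 \right)},g \right)} \left(-8 + T{\left(-2 \right)}\right) = \left(-2 - -2 - 12\right) \left(-8 + 0\right) = \left(-2 + \left(-1 + 3\right) - 12\right) \left(-8\right) = \left(-2 + 2 - 12\right) \left(-8\right) = \left(-12\right) \left(-8\right) = 96$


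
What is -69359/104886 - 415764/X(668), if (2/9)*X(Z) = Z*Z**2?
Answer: -1292753569075/1954010656872 ≈ -0.66159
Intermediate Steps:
X(Z) = 9*Z**3/2 (X(Z) = 9*(Z*Z**2)/2 = 9*Z**3/2)
-69359/104886 - 415764/X(668) = -69359/104886 - 415764/((9/2)*668**3) = -69359*1/104886 - 415764/((9/2)*298077632) = -69359/104886 - 415764/1341349344 = -69359/104886 - 415764*1/1341349344 = -69359/104886 - 11549/37259704 = -1292753569075/1954010656872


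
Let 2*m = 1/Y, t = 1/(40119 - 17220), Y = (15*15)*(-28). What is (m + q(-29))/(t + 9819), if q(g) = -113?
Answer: -10867873033/944350184400 ≈ -0.011508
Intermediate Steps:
Y = -6300 (Y = 225*(-28) = -6300)
t = 1/22899 ≈ 4.3670e-5
m = -1/12600 (m = (½)/(-6300) = (½)*(-1/6300) = -1/12600 ≈ -7.9365e-5)
(m + q(-29))/(t + 9819) = (-1/12600 - 113)/(1/22899 + 9819) = -1423801/(12600*224845282/22899) = -1423801/12600*22899/224845282 = -10867873033/944350184400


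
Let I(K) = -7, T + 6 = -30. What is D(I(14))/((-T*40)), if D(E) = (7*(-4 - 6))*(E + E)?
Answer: 49/72 ≈ 0.68056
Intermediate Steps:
T = -36 (T = -6 - 30 = -36)
D(E) = -140*E (D(E) = (7*(-10))*(2*E) = -140*E)
D(I(14))/((-T*40)) = (-140*(-7))/((-1*(-36)*40)) = 980/((36*40)) = 980/1440 = 980*(1/1440) = 49/72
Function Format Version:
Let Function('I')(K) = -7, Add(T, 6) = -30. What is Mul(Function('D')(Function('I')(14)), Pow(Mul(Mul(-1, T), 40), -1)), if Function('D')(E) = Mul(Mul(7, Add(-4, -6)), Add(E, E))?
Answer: Rational(49, 72) ≈ 0.68056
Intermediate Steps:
T = -36 (T = Add(-6, -30) = -36)
Function('D')(E) = Mul(-140, E) (Function('D')(E) = Mul(Mul(7, -10), Mul(2, E)) = Mul(-70, Mul(2, E)) = Mul(-140, E))
Mul(Function('D')(Function('I')(14)), Pow(Mul(Mul(-1, T), 40), -1)) = Mul(Mul(-140, -7), Pow(Mul(Mul(-1, -36), 40), -1)) = Mul(980, Pow(Mul(36, 40), -1)) = Mul(980, Pow(1440, -1)) = Mul(980, Rational(1, 1440)) = Rational(49, 72)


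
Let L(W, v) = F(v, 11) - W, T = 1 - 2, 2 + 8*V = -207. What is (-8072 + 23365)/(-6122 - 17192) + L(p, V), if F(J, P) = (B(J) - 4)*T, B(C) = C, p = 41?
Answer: -1075331/93256 ≈ -11.531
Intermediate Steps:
V = -209/8 (V = -¼ + (⅛)*(-207) = -¼ - 207/8 = -209/8 ≈ -26.125)
T = -1
F(J, P) = 4 - J (F(J, P) = (J - 4)*(-1) = (-4 + J)*(-1) = 4 - J)
L(W, v) = 4 - W - v (L(W, v) = (4 - v) - W = 4 - W - v)
(-8072 + 23365)/(-6122 - 17192) + L(p, V) = (-8072 + 23365)/(-6122 - 17192) + (4 - 1*41 - 1*(-209/8)) = 15293/(-23314) + (4 - 41 + 209/8) = 15293*(-1/23314) - 87/8 = -15293/23314 - 87/8 = -1075331/93256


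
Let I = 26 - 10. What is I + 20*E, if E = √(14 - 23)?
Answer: 16 + 60*I ≈ 16.0 + 60.0*I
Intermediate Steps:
E = 3*I (E = √(-9) = 3*I ≈ 3.0*I)
I = 16
I + 20*E = 16 + 20*(3*I) = 16 + 60*I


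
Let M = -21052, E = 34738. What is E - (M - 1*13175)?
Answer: 68965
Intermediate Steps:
E - (M - 1*13175) = 34738 - (-21052 - 1*13175) = 34738 - (-21052 - 13175) = 34738 - 1*(-34227) = 34738 + 34227 = 68965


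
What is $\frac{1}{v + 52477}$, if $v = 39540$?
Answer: $\frac{1}{92017} \approx 1.0868 \cdot 10^{-5}$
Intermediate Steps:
$\frac{1}{v + 52477} = \frac{1}{39540 + 52477} = \frac{1}{92017}$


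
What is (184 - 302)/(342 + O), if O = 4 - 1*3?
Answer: -118/343 ≈ -0.34402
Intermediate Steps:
O = 1 (O = 4 - 3 = 1)
(184 - 302)/(342 + O) = (184 - 302)/(342 + 1) = -118/343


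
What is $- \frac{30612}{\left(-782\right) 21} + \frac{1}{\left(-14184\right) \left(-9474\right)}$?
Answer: $\frac{685602762769}{367795914192} \approx 1.8641$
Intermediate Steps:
$- \frac{30612}{\left(-782\right) 21} + \frac{1}{\left(-14184\right) \left(-9474\right)} = - \frac{30612}{-16422} - - \frac{1}{134379216} = \left(-30612\right) \left(- \frac{1}{16422}\right) + \frac{1}{134379216} = \frac{5102}{2737} + \frac{1}{134379216} = \frac{685602762769}{367795914192}$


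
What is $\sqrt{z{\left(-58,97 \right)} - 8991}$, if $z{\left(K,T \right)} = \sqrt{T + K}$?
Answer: $\sqrt{-8991 + \sqrt{39}} \approx 94.788 i$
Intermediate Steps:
$z{\left(K,T \right)} = \sqrt{K + T}$
$\sqrt{z{\left(-58,97 \right)} - 8991} = \sqrt{\sqrt{-58 + 97} - 8991} = \sqrt{\sqrt{39} - 8991} = \sqrt{-8991 + \sqrt{39}}$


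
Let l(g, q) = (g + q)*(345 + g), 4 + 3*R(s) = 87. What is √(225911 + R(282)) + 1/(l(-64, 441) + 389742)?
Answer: 1/495679 + 2*√508362/3 ≈ 475.33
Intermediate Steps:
R(s) = 83/3 (R(s) = -4/3 + (⅓)*87 = -4/3 + 29 = 83/3)
l(g, q) = (345 + g)*(g + q)
√(225911 + R(282)) + 1/(l(-64, 441) + 389742) = √(225911 + 83/3) + 1/(((-64)² + 345*(-64) + 345*441 - 64*441) + 389742) = √(677816/3) + 1/((4096 - 22080 + 152145 - 28224) + 389742) = 2*√508362/3 + 1/(105937 + 389742) = 2*√508362/3 + 1/495679 = 1/495679 + 2*√508362/3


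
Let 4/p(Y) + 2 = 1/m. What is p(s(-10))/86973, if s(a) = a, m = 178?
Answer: -712/30875415 ≈ -2.3060e-5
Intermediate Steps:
p(Y) = -712/355 (p(Y) = 4/(-2 + 1/178) = 4/(-355/178) = 4*(-178/355) = -712/355)
p(s(-10))/86973 = -712/355/86973 = -712/355*1/86973 = -712/30875415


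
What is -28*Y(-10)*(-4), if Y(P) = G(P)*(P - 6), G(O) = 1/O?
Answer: 896/5 ≈ 179.20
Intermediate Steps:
Y(P) = (-6 + P)/P (Y(P) = (P - 6)/P = (-6 + P)/P)
-28*Y(-10)*(-4) = -28*(-6 - 10)/(-10)*(-4) = -(-14)*(-16)/5*(-4) = -28*8/5*(-4) = -224/5*(-4) = 896/5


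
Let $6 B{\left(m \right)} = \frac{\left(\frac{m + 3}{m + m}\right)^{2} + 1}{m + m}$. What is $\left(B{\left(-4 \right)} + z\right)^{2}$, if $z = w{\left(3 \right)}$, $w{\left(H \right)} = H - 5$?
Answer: $\frac{38551681}{9437184} \approx 4.0851$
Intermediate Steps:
$B{\left(m \right)} = \frac{1 + \frac{\left(3 + m\right)^{2}}{4 m^{2}}}{12 m}$ ($B{\left(m \right)} = \frac{\left(\left(\frac{m + 3}{m + m}\right)^{2} + 1\right) \frac{1}{m + m}}{6} = \frac{\left(\left(\frac{3 + m}{2 m}\right)^{2} + 1\right) \frac{1}{2 m}}{6} = \frac{\left(\frac{\left(3 + m\right)^{2}}{4 m^{2}} + 1\right) \frac{1}{2 m}}{6} = \frac{\left(1 + \frac{\left(3 + m\right)^{2}}{4 m^{2}}\right) \frac{1}{2 m}}{6} = \frac{\frac{1}{2} \frac{1}{m} \left(1 + \frac{\left(3 + m\right)^{2}}{4 m^{2}}\right)}{6} = \frac{1 + \frac{\left(3 + m\right)^{2}}{4 m^{2}}}{12 m}$)
$w{\left(H \right)} = -5 + H$ ($w{\left(H \right)} = H - 5 = -5 + H$)
$z = -2$ ($z = -5 + 3 = -2$)
$\left(B{\left(-4 \right)} + z\right)^{2} = \left(\frac{\left(3 - 4\right)^{2} + 4 \left(-4\right)^{2}}{48 \left(-64\right)} - 2\right)^{2} = \left(\frac{1}{48} \left(- \frac{1}{64}\right) \left(\left(-1\right)^{2} + 4 \cdot 16\right) - 2\right)^{2} = \left(\frac{1}{48} \left(- \frac{1}{64}\right) \left(1 + 64\right) - 2\right)^{2} = \left(\frac{1}{48} \left(- \frac{1}{64}\right) 65 - 2\right)^{2} = \left(- \frac{65}{3072} - 2\right)^{2} = \left(- \frac{6209}{3072}\right)^{2} = \frac{38551681}{9437184}$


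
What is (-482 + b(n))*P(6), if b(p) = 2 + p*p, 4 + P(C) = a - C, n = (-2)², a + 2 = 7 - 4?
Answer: 4176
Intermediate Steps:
a = 1 (a = -2 + (7 - 4) = -2 + 3 = 1)
n = 4
P(C) = -3 - C (P(C) = -4 + (1 - C) = -3 - C)
b(p) = 2 + p²
(-482 + b(n))*P(6) = (-482 + (2 + 4²))*(-3 - 1*6) = (-482 + (2 + 16))*(-3 - 6) = (-482 + 18)*(-9) = -464*(-9) = 4176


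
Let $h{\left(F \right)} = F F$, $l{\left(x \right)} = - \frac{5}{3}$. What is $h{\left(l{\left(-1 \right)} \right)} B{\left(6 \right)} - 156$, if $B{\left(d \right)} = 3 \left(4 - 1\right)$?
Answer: $-131$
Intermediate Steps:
$l{\left(x \right)} = - \frac{5}{3}$ ($l{\left(x \right)} = \left(-5\right) \frac{1}{3} = - \frac{5}{3}$)
$B{\left(d \right)} = 9$ ($B{\left(d \right)} = 3 \cdot 3 = 9$)
$h{\left(F \right)} = F^{2}$
$h{\left(l{\left(-1 \right)} \right)} B{\left(6 \right)} - 156 = \left(- \frac{5}{3}\right)^{2} \cdot 9 - 156 = \frac{25}{9} \cdot 9 - 156 = 25 - 156 = -131$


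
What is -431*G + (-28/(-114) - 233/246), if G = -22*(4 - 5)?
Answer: -14774049/1558 ≈ -9482.7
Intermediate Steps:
G = 22 (G = -22*(-1) = 22)
-431*G + (-28/(-114) - 233/246) = -431*22 + (-28/(-114) - 233/246) = -9482 + (-28*(-1/114) - 233*1/246) = -9482 + (14/57 - 233/246) = -9482 - 1093/1558 = -14774049/1558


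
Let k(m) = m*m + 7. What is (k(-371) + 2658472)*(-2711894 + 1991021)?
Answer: -2015647412760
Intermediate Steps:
k(m) = 7 + m² (k(m) = m² + 7 = 7 + m²)
(k(-371) + 2658472)*(-2711894 + 1991021) = ((7 + (-371)²) + 2658472)*(-2711894 + 1991021) = ((7 + 137641) + 2658472)*(-720873) = (137648 + 2658472)*(-720873) = 2796120*(-720873) = -2015647412760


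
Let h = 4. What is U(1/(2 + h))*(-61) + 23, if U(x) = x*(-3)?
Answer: 107/2 ≈ 53.500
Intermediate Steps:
U(x) = -3*x
U(1/(2 + h))*(-61) + 23 = -3/(2 + 4)*(-61) + 23 = -3/6*(-61) + 23 = -3*1/6*(-61) + 23 = -1/2*(-61) + 23 = 61/2 + 23 = 107/2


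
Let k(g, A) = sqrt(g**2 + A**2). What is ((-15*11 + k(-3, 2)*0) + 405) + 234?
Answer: 474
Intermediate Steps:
k(g, A) = sqrt(A**2 + g**2)
((-15*11 + k(-3, 2)*0) + 405) + 234 = ((-15*11 + sqrt(2**2 + (-3)**2)*0) + 405) + 234 = ((-165 + sqrt(4 + 9)*0) + 405) + 234 = ((-165 + sqrt(13)*0) + 405) + 234 = ((-165 + 0) + 405) + 234 = (-165 + 405) + 234 = 240 + 234 = 474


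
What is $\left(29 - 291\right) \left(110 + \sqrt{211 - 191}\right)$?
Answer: $-28820 - 524 \sqrt{5} \approx -29992.0$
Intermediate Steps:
$\left(29 - 291\right) \left(110 + \sqrt{211 - 191}\right) = - 262 \left(110 + \sqrt{20}\right) = - 262 \left(110 + 2 \sqrt{5}\right) = -28820 - 524 \sqrt{5}$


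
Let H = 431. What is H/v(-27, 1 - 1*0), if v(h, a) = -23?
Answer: -431/23 ≈ -18.739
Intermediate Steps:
H/v(-27, 1 - 1*0) = 431/(-23) = 431*(-1/23) = -431/23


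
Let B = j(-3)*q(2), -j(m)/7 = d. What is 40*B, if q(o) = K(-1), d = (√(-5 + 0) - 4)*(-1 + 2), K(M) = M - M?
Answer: 0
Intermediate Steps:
K(M) = 0
d = -4 + I*√5 (d = (√(-5) - 4)*1 = (I*√5 - 4)*1 = (-4 + I*√5)*1 = -4 + I*√5 ≈ -4.0 + 2.2361*I)
j(m) = 28 - 7*I*√5 (j(m) = -7*(-4 + I*√5) = 28 - 7*I*√5)
q(o) = 0
B = 0 (B = (28 - 7*I*√5)*0 = 0)
40*B = 40*0 = 0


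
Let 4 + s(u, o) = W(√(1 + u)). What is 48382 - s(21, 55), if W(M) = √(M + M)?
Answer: 48386 - 2^(¾)*11^(¼) ≈ 48383.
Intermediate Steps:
W(M) = √2*√M (W(M) = √(2*M) = √2*√M)
s(u, o) = -4 + √2*(1 + u)^(¼) (s(u, o) = -4 + √2*√(√(1 + u)) = -4 + √2*(1 + u)^(¼))
48382 - s(21, 55) = 48382 - (-4 + √2*(1 + 21)^(¼)) = 48382 - (-4 + √2*22^(¼)) = 48382 - (-4 + 2^(¾)*11^(¼)) = 48382 + (4 - 2^(¾)*11^(¼)) = 48386 - 2^(¾)*11^(¼)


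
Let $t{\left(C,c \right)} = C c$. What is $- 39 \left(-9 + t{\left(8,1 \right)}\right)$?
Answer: $39$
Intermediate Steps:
$- 39 \left(-9 + t{\left(8,1 \right)}\right) = - 39 \left(-9 + 8 \cdot 1\right) = - 39 \left(-9 + 8\right) = \left(-39\right) \left(-1\right) = 39$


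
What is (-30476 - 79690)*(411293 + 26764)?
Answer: -48258987462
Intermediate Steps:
(-30476 - 79690)*(411293 + 26764) = -110166*438057 = -48258987462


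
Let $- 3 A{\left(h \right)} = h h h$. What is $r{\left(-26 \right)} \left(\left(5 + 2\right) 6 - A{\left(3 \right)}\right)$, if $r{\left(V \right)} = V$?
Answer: $-1326$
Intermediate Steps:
$A{\left(h \right)} = - \frac{h^{3}}{3}$ ($A{\left(h \right)} = - \frac{h h h}{3} = - \frac{h^{2} h}{3} = - \frac{h^{3}}{3}$)
$r{\left(-26 \right)} \left(\left(5 + 2\right) 6 - A{\left(3 \right)}\right) = - 26 \left(\left(5 + 2\right) 6 - - \frac{3^{3}}{3}\right) = - 26 \left(7 \cdot 6 - \left(- \frac{1}{3}\right) 27\right) = - 26 \left(42 - -9\right) = - 26 \left(42 + 9\right) = \left(-26\right) 51 = -1326$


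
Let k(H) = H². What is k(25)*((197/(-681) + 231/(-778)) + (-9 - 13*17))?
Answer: -76355448125/529818 ≈ -1.4412e+5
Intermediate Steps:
k(25)*((197/(-681) + 231/(-778)) + (-9 - 13*17)) = 25²*((197/(-681) + 231/(-778)) + (-9 - 13*17)) = 625*((197*(-1/681) + 231*(-1/778)) + (-9 - 221)) = 625*((-197/681 - 231/778) - 230) = 625*(-310577/529818 - 230) = 625*(-122168717/529818) = -76355448125/529818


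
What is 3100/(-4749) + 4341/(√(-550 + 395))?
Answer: -3100/4749 - 4341*I*√155/155 ≈ -0.65277 - 348.68*I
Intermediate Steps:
3100/(-4749) + 4341/(√(-550 + 395)) = 3100*(-1/4749) + 4341/(√(-155)) = -3100/4749 + 4341/((I*√155)) = -3100/4749 + 4341*(-I*√155/155) = -3100/4749 - 4341*I*√155/155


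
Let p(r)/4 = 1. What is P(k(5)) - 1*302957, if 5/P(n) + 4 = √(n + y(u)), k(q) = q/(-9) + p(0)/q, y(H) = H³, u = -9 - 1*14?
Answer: -41522074817/137056 - 15*I*√171095/137056 ≈ -3.0296e+5 - 0.04527*I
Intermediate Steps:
p(r) = 4 (p(r) = 4*1 = 4)
u = -23 (u = -9 - 14 = -23)
k(q) = 4/q - q/9 (k(q) = q/(-9) + 4/q = q*(-⅑) + 4/q = -q/9 + 4/q = 4/q - q/9)
P(n) = 5/(-4 + √(-12167 + n)) (P(n) = 5/(-4 + √(n + (-23)³)) = 5/(-4 + √(n - 12167)) = 5/(-4 + √(-12167 + n)))
P(k(5)) - 1*302957 = 5/(-4 + √(-12167 + (4/5 - ⅑*5))) - 1*302957 = 5/(-4 + √(-12167 + (4*(⅕) - 5/9))) - 302957 = 5/(-4 + √(-12167 + (⅘ - 5/9))) - 302957 = 5/(-4 + √(-12167 + 11/45)) - 302957 = 5/(-4 + √(-547504/45)) - 302957 = 5/(-4 + 4*I*√171095/15) - 302957 = -302957 + 5/(-4 + 4*I*√171095/15)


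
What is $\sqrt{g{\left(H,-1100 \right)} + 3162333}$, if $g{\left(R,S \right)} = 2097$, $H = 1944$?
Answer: $\sqrt{3164430} \approx 1778.9$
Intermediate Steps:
$\sqrt{g{\left(H,-1100 \right)} + 3162333} = \sqrt{2097 + 3162333} = \sqrt{3164430}$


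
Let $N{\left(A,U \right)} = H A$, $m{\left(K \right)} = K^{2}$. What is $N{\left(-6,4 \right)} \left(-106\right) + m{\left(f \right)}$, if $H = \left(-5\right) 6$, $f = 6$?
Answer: $-19044$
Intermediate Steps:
$H = -30$
$N{\left(A,U \right)} = - 30 A$
$N{\left(-6,4 \right)} \left(-106\right) + m{\left(f \right)} = \left(-30\right) \left(-6\right) \left(-106\right) + 6^{2} = 180 \left(-106\right) + 36 = -19080 + 36 = -19044$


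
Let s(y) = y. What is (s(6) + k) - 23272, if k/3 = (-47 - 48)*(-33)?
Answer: -13861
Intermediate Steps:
k = 9405 (k = 3*((-47 - 48)*(-33)) = 3*(-95*(-33)) = 3*3135 = 9405)
(s(6) + k) - 23272 = (6 + 9405) - 23272 = 9411 - 23272 = -13861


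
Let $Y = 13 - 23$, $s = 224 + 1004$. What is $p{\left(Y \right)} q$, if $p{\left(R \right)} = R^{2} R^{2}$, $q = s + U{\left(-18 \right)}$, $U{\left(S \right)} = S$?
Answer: $12100000$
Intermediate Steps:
$s = 1228$
$q = 1210$ ($q = 1228 - 18 = 1210$)
$Y = -10$
$p{\left(R \right)} = R^{4}$
$p{\left(Y \right)} q = \left(-10\right)^{4} \cdot 1210 = 10000 \cdot 1210 = 12100000$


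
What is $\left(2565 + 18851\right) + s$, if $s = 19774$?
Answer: $41190$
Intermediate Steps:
$\left(2565 + 18851\right) + s = \left(2565 + 18851\right) + 19774 = 21416 + 19774 = 41190$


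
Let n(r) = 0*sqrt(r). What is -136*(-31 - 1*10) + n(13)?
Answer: 5576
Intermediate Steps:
n(r) = 0
-136*(-31 - 1*10) + n(13) = -136*(-31 - 1*10) + 0 = -136*(-31 - 10) + 0 = -136*(-41) + 0 = 5576 + 0 = 5576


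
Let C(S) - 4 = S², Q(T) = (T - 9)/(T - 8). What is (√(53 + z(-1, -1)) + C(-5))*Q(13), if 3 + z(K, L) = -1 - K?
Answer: 116/5 + 4*√2 ≈ 28.857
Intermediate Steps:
Q(T) = (-9 + T)/(-8 + T)
C(S) = 4 + S²
z(K, L) = -4 - K (z(K, L) = -3 + (-1 - K) = -4 - K)
(√(53 + z(-1, -1)) + C(-5))*Q(13) = (√(53 + (-4 - 1*(-1))) + (4 + (-5)²))*((-9 + 13)/(-8 + 13)) = (√(53 + (-4 + 1)) + (4 + 25))*(4/5) = (√(53 - 3) + 29)*((⅕)*4) = (√50 + 29)*(⅘) = (5*√2 + 29)*(⅘) = (29 + 5*√2)*(⅘) = 116/5 + 4*√2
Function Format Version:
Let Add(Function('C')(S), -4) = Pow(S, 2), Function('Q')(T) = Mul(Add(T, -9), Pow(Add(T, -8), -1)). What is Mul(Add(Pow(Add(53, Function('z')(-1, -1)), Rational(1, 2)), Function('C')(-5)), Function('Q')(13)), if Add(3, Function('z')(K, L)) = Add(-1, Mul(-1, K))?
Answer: Add(Rational(116, 5), Mul(4, Pow(2, Rational(1, 2)))) ≈ 28.857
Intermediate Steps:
Function('Q')(T) = Mul(Pow(Add(-8, T), -1), Add(-9, T)) (Function('Q')(T) = Mul(Add(-9, T), Pow(Add(-8, T), -1)) = Mul(Pow(Add(-8, T), -1), Add(-9, T)))
Function('C')(S) = Add(4, Pow(S, 2))
Function('z')(K, L) = Add(-4, Mul(-1, K)) (Function('z')(K, L) = Add(-3, Add(-1, Mul(-1, K))) = Add(-4, Mul(-1, K)))
Mul(Add(Pow(Add(53, Function('z')(-1, -1)), Rational(1, 2)), Function('C')(-5)), Function('Q')(13)) = Mul(Add(Pow(Add(53, Add(-4, Mul(-1, -1))), Rational(1, 2)), Add(4, Pow(-5, 2))), Mul(Pow(Add(-8, 13), -1), Add(-9, 13))) = Mul(Add(Pow(Add(53, Add(-4, 1)), Rational(1, 2)), Add(4, 25)), Mul(Pow(5, -1), 4)) = Mul(Add(Pow(Add(53, -3), Rational(1, 2)), 29), Mul(Rational(1, 5), 4)) = Mul(Add(Pow(50, Rational(1, 2)), 29), Rational(4, 5)) = Mul(Add(Mul(5, Pow(2, Rational(1, 2))), 29), Rational(4, 5)) = Mul(Add(29, Mul(5, Pow(2, Rational(1, 2)))), Rational(4, 5)) = Add(Rational(116, 5), Mul(4, Pow(2, Rational(1, 2))))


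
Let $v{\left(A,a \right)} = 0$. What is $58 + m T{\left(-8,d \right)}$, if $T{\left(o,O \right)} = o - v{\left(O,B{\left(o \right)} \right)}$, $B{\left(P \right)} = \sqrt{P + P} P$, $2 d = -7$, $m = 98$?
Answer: $-726$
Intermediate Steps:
$d = - \frac{7}{2}$ ($d = \frac{1}{2} \left(-7\right) = - \frac{7}{2} \approx -3.5$)
$B{\left(P \right)} = \sqrt{2} P^{\frac{3}{2}}$ ($B{\left(P \right)} = \sqrt{2 P} P = \sqrt{2} \sqrt{P} P = \sqrt{2} P^{\frac{3}{2}}$)
$T{\left(o,O \right)} = o$ ($T{\left(o,O \right)} = o - 0 = o + 0 = o$)
$58 + m T{\left(-8,d \right)} = 58 + 98 \left(-8\right) = 58 - 784 = -726$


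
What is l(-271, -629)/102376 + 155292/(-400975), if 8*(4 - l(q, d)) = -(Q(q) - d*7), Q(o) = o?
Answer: -31378932609/82100433200 ≈ -0.38220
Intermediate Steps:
l(q, d) = 4 - 7*d/8 + q/8 (l(q, d) = 4 - (-1)*(q - d*7)/8 = 4 - (-1)*(q - 7*d)/8 = 4 - (-q + 7*d)/8 = 4 + (-7*d/8 + q/8) = 4 - 7*d/8 + q/8)
l(-271, -629)/102376 + 155292/(-400975) = (4 - 7/8*(-629) + (1/8)*(-271))/102376 + 155292/(-400975) = (4 + 4403/8 - 271/8)*(1/102376) + 155292*(-1/400975) = (1041/2)*(1/102376) - 155292/400975 = 1041/204752 - 155292/400975 = -31378932609/82100433200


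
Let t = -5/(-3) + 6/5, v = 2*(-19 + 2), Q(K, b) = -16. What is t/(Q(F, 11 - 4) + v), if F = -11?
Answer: -43/750 ≈ -0.057333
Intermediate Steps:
v = -34 (v = 2*(-17) = -34)
t = 43/15 (t = -5*(-1/3) + 6*(1/5) = 5/3 + 6/5 = 43/15 ≈ 2.8667)
t/(Q(F, 11 - 4) + v) = (43/15)/(-16 - 34) = (43/15)/(-50) = -1/50*43/15 = -43/750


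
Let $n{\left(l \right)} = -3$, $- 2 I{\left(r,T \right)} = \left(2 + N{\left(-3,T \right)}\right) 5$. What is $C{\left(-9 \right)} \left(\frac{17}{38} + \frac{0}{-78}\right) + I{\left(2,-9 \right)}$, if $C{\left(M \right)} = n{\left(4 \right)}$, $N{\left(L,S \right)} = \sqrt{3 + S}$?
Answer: $- \frac{241}{38} - \frac{5 i \sqrt{6}}{2} \approx -6.3421 - 6.1237 i$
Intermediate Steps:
$I{\left(r,T \right)} = -5 - \frac{5 \sqrt{3 + T}}{2}$ ($I{\left(r,T \right)} = - \frac{\left(2 + \sqrt{3 + T}\right) 5}{2} = - \frac{10 + 5 \sqrt{3 + T}}{2} = -5 - \frac{5 \sqrt{3 + T}}{2}$)
$C{\left(M \right)} = -3$
$C{\left(-9 \right)} \left(\frac{17}{38} + \frac{0}{-78}\right) + I{\left(2,-9 \right)} = - 3 \left(\frac{17}{38} + \frac{0}{-78}\right) - \left(5 + \frac{5 \sqrt{3 - 9}}{2}\right) = - 3 \left(17 \cdot \frac{1}{38} + 0 \left(- \frac{1}{78}\right)\right) - \left(5 + \frac{5 \sqrt{-6}}{2}\right) = - 3 \left(\frac{17}{38} + 0\right) - \left(5 + \frac{5 i \sqrt{6}}{2}\right) = \left(-3\right) \frac{17}{38} - \left(5 + \frac{5 i \sqrt{6}}{2}\right) = - \frac{51}{38} - \left(5 + \frac{5 i \sqrt{6}}{2}\right) = - \frac{241}{38} - \frac{5 i \sqrt{6}}{2}$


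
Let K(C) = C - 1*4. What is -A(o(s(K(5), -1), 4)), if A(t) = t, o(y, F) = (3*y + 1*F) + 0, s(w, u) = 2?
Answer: -10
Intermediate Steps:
K(C) = -4 + C (K(C) = C - 4 = -4 + C)
o(y, F) = F + 3*y (o(y, F) = (3*y + F) + 0 = (F + 3*y) + 0 = F + 3*y)
-A(o(s(K(5), -1), 4)) = -(4 + 3*2) = -(4 + 6) = -1*10 = -10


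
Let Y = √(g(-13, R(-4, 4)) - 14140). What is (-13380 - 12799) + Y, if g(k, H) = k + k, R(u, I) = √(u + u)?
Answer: -26179 + 3*I*√1574 ≈ -26179.0 + 119.02*I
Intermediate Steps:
R(u, I) = √2*√u (R(u, I) = √(2*u) = √2*√u)
g(k, H) = 2*k
Y = 3*I*√1574 (Y = √(2*(-13) - 14140) = √(-26 - 14140) = √(-14166) = 3*I*√1574 ≈ 119.02*I)
(-13380 - 12799) + Y = (-13380 - 12799) + 3*I*√1574 = -26179 + 3*I*√1574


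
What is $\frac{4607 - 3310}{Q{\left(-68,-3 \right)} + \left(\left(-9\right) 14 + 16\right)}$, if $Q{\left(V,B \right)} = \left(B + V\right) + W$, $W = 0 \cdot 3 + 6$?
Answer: $- \frac{1297}{175} \approx -7.4114$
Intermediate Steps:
$W = 6$ ($W = 0 + 6 = 6$)
$Q{\left(V,B \right)} = 6 + B + V$ ($Q{\left(V,B \right)} = \left(B + V\right) + 6 = 6 + B + V$)
$\frac{4607 - 3310}{Q{\left(-68,-3 \right)} + \left(\left(-9\right) 14 + 16\right)} = \frac{4607 - 3310}{\left(6 - 3 - 68\right) + \left(\left(-9\right) 14 + 16\right)} = \frac{1297}{-65 + \left(-126 + 16\right)} = \frac{1297}{-65 - 110} = \frac{1297}{-175} = 1297 \left(- \frac{1}{175}\right) = - \frac{1297}{175}$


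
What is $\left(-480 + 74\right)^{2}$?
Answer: $164836$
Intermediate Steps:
$\left(-480 + 74\right)^{2} = \left(-406\right)^{2} = 164836$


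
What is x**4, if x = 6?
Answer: 1296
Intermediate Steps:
x**4 = 6**4 = 1296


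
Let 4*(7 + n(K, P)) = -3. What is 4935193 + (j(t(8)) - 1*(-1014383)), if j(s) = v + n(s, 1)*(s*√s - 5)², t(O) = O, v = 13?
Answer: 23781709/4 + 1240*√2 ≈ 5.9472e+6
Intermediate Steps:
n(K, P) = -31/4 (n(K, P) = -7 + (¼)*(-3) = -7 - ¾ = -31/4)
j(s) = 13 - 31*(-5 + s^(3/2))²/4 (j(s) = 13 - 31*(s*√s - 5)²/4 = 13 - 31*(s^(3/2) - 5)²/4 = 13 - 31*(-5 + s^(3/2))²/4)
4935193 + (j(t(8)) - 1*(-1014383)) = 4935193 + ((13 - 31*(-5 + 8^(3/2))²/4) - 1*(-1014383)) = 4935193 + ((13 - 31*(-5 + 16*√2)²/4) + 1014383) = 4935193 + (1014396 - 31*(-5 + 16*√2)²/4) = 5949589 - 31*(-5 + 16*√2)²/4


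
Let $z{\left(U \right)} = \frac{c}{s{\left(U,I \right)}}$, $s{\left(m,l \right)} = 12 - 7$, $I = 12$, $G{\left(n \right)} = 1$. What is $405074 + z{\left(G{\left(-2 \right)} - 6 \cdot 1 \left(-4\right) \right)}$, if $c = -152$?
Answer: $\frac{2025218}{5} \approx 4.0504 \cdot 10^{5}$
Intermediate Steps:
$s{\left(m,l \right)} = 5$
$z{\left(U \right)} = - \frac{152}{5}$
$405074 + z{\left(G{\left(-2 \right)} - 6 \cdot 1 \left(-4\right) \right)} = 405074 - \frac{152}{5} = \frac{2025218}{5}$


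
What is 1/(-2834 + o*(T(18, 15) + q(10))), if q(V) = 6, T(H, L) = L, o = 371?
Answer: 1/4957 ≈ 0.00020173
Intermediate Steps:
1/(-2834 + o*(T(18, 15) + q(10))) = 1/(-2834 + 371*(15 + 6)) = 1/(-2834 + 371*21) = 1/(-2834 + 7791) = 1/4957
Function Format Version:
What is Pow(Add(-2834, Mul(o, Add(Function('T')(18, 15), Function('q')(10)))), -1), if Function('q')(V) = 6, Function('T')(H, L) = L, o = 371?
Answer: Rational(1, 4957) ≈ 0.00020173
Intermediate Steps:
Pow(Add(-2834, Mul(o, Add(Function('T')(18, 15), Function('q')(10)))), -1) = Pow(Add(-2834, Mul(371, Add(15, 6))), -1) = Pow(Add(-2834, Mul(371, 21)), -1) = Pow(Add(-2834, 7791), -1) = Pow(4957, -1) = Rational(1, 4957)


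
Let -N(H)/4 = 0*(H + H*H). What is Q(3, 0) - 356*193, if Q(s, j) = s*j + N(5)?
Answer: -68708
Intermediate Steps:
N(H) = 0 (N(H) = -0*(H + H*H) = -0*(H + H²) = -4*0 = 0)
Q(s, j) = j*s (Q(s, j) = s*j + 0 = j*s + 0 = j*s)
Q(3, 0) - 356*193 = 0*3 - 356*193 = 0 - 68708 = -68708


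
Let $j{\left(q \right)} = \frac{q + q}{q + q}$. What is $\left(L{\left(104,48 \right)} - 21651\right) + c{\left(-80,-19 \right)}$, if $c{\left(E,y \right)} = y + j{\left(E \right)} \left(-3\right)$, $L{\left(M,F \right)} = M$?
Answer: $-21569$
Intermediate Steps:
$j{\left(q \right)} = 1$ ($j{\left(q \right)} = \frac{2 q}{2 q} = 2 q \frac{1}{2 q} = 1$)
$c{\left(E,y \right)} = -3 + y$ ($c{\left(E,y \right)} = y + 1 \left(-3\right) = y - 3 = -3 + y$)
$\left(L{\left(104,48 \right)} - 21651\right) + c{\left(-80,-19 \right)} = \left(104 - 21651\right) - 22 = -21547 - 22 = -21569$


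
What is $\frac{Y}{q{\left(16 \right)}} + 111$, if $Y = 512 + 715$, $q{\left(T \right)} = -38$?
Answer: $\frac{2991}{38} \approx 78.711$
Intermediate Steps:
$Y = 1227$
$\frac{Y}{q{\left(16 \right)}} + 111 = \frac{1}{-38} \cdot 1227 + 111 = \left(- \frac{1}{38}\right) 1227 + 111 = - \frac{1227}{38} + 111 = \frac{2991}{38}$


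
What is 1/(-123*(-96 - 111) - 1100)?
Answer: 1/24361 ≈ 4.1049e-5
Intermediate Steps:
1/(-123*(-96 - 111) - 1100) = 1/(-123*(-207) - 1100) = 1/(25461 - 1100) = 1/24361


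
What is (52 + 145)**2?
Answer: 38809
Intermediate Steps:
(52 + 145)**2 = 197**2 = 38809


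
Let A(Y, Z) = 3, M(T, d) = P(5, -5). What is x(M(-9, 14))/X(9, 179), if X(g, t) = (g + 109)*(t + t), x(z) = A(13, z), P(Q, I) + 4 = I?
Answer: 3/42244 ≈ 7.1016e-5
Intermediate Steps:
P(Q, I) = -4 + I
M(T, d) = -9 (M(T, d) = -4 - 5 = -9)
x(z) = 3
X(g, t) = 2*t*(109 + g) (X(g, t) = (109 + g)*(2*t) = 2*t*(109 + g))
x(M(-9, 14))/X(9, 179) = 3/((2*179*(109 + 9))) = 3/((2*179*118)) = 3/42244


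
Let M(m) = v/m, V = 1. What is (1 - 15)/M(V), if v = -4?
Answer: 7/2 ≈ 3.5000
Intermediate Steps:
M(m) = -4/m
(1 - 15)/M(V) = (1 - 15)/((-4/1)) = -14/(-4*1) = -14/(-4) = -1/4*(-14) = 7/2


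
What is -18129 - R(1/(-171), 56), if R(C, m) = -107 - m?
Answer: -17966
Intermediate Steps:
-18129 - R(1/(-171), 56) = -18129 - (-107 - 1*56) = -18129 - (-107 - 56) = -18129 - 1*(-163) = -18129 + 163 = -17966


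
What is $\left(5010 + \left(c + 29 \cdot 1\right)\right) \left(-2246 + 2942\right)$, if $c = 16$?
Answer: $3518280$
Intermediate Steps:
$\left(5010 + \left(c + 29 \cdot 1\right)\right) \left(-2246 + 2942\right) = \left(5010 + \left(16 + 29 \cdot 1\right)\right) \left(-2246 + 2942\right) = \left(5010 + \left(16 + 29\right)\right) 696 = \left(5010 + 45\right) 696 = 5055 \cdot 696 = 3518280$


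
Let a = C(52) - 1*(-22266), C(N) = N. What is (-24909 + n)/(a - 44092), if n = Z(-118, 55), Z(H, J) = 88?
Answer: 24821/21774 ≈ 1.1399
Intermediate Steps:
a = 22318 (a = 52 - 1*(-22266) = 52 + 22266 = 22318)
n = 88
(-24909 + n)/(a - 44092) = (-24909 + 88)/(22318 - 44092) = -24821/(-21774) = -24821*(-1/21774) = 24821/21774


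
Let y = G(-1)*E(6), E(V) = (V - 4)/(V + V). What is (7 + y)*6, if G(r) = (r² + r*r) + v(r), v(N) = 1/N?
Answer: 43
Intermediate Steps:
E(V) = (-4 + V)/(2*V) (E(V) = (-4 + V)/((2*V)) = (-4 + V)*(1/(2*V)) = (-4 + V)/(2*V))
G(r) = 1/r + 2*r² (G(r) = (r² + r*r) + 1/r = (r² + r²) + 1/r = 2*r² + 1/r = 1/r + 2*r²)
y = ⅙ (y = ((1 + 2*(-1)³)/(-1))*((½)*(-4 + 6)/6) = (-(1 + 2*(-1)))*((½)*(⅙)*2) = -(1 - 2)*(⅙) = -1*(-1)*(⅙) = 1*(⅙) = ⅙ ≈ 0.16667)
(7 + y)*6 = (7 + ⅙)*6 = (43/6)*6 = 43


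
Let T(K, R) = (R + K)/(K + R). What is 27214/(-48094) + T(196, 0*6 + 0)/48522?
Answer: -660214807/1166808534 ≈ -0.56583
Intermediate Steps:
T(K, R) = 1 (T(K, R) = (K + R)/(K + R) = 1)
27214/(-48094) + T(196, 0*6 + 0)/48522 = 27214/(-48094) + 1/48522 = 27214*(-1/48094) + 1*(1/48522) = -13607/24047 + 1/48522 = -660214807/1166808534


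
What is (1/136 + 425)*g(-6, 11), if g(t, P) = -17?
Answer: -57801/8 ≈ -7225.1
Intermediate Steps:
(1/136 + 425)*g(-6, 11) = (1/136 + 425)*(-17) = (57801/136)*(-17) = -57801/8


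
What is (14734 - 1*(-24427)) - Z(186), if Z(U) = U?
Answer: 38975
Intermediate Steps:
(14734 - 1*(-24427)) - Z(186) = (14734 - 1*(-24427)) - 1*186 = (14734 + 24427) - 186 = 39161 - 186 = 38975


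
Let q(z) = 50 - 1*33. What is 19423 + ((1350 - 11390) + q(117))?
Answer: 9400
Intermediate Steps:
q(z) = 17 (q(z) = 50 - 33 = 17)
19423 + ((1350 - 11390) + q(117)) = 19423 + ((1350 - 11390) + 17) = 19423 + (-10040 + 17) = 19423 - 10023 = 9400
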